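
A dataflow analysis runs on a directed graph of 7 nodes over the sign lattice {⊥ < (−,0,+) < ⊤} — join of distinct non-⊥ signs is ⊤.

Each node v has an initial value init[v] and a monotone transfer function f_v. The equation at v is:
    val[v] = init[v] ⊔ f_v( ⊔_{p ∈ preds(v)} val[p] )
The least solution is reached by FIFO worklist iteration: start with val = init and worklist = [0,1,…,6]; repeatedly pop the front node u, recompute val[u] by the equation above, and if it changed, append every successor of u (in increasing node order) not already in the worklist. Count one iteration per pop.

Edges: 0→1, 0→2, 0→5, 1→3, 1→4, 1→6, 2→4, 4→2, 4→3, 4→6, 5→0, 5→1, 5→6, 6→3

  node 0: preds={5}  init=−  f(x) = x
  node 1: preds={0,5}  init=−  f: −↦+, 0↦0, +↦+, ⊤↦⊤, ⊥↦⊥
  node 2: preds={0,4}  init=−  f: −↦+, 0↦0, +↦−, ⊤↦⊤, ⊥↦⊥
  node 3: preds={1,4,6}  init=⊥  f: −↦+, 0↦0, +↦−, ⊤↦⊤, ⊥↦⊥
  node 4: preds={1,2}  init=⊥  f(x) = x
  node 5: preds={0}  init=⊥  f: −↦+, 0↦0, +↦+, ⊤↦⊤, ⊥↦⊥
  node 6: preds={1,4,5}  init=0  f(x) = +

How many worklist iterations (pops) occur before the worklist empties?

Trace (16 dequeues):
  [1] u=0 | in ⊥ | out − | ==
  [2] u=1 | in − | out ⊤ | prev − | push {}
  [3] u=2 | in − | out ⊤ | prev − | push {}
  [4] u=3 | in ⊤ | out ⊤ | prev ⊥ | push {}
  [5] u=4 | in ⊤ | out ⊤ | prev ⊥ | push {2,3}
  [6] u=5 | in − | out + | prev ⊥ | push {0,1}
  [7] u=6 | in ⊤ | out ⊤ | prev 0 | push {}
  [8] u=2 | in ⊤ | out ⊤ | ==
  [9] u=3 | in ⊤ | out ⊤ | ==
  [10] u=0 | in + | out ⊤ | prev − | push {2,5}
  [11] u=1 | in ⊤ | out ⊤ | ==
  [12] u=2 | in ⊤ | out ⊤ | ==
  [13] u=5 | in ⊤ | out ⊤ | prev + | push {0,1,6}
  [14] u=0 | in ⊤ | out ⊤ | ==
  [15] u=1 | in ⊤ | out ⊤ | ==
  [16] u=6 | in ⊤ | out ⊤ | ==

Converged values:
  [0] ⊤
  [1] ⊤
  [2] ⊤
  [3] ⊤
  [4] ⊤
  [5] ⊤
  [6] ⊤

16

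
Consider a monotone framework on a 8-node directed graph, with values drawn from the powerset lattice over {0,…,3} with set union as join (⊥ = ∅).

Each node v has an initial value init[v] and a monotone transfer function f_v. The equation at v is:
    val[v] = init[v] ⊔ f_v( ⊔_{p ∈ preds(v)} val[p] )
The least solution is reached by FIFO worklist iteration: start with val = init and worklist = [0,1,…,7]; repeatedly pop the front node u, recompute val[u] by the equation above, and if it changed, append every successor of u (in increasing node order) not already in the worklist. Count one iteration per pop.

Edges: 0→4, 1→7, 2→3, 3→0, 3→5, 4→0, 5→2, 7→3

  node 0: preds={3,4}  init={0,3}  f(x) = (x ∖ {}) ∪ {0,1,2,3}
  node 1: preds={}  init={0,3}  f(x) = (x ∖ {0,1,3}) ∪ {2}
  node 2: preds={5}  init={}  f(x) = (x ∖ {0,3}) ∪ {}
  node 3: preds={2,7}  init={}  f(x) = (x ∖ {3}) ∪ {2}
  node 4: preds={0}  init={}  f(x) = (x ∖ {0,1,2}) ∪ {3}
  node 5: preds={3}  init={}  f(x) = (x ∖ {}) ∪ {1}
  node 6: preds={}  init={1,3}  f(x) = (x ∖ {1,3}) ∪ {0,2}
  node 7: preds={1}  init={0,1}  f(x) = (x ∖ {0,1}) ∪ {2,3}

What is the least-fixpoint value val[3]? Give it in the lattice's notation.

Worklist (11 pops):
  #1 pop 0: in={} → {0,1,2,3} (was {0,3}); enqueue []
  #2 pop 1: in={} → {0,2,3} (was {0,3}); enqueue []
  #3 pop 2: in={} → {} (no change)
  #4 pop 3: in={0,1} → {0,1,2} (was {}); enqueue [0]
  #5 pop 4: in={0,1,2,3} → {3} (was {}); enqueue []
  #6 pop 5: in={0,1,2} → {0,1,2} (was {}); enqueue [2]
  #7 pop 6: in={} → {0,1,2,3} (was {1,3}); enqueue []
  #8 pop 7: in={0,2,3} → {0,1,2,3} (was {0,1}); enqueue [3]
  #9 pop 0: in={0,1,2,3} → {0,1,2,3} (no change)
  #10 pop 2: in={0,1,2} → {1,2} (was {}); enqueue []
  #11 pop 3: in={0,1,2,3} → {0,1,2} (no change)

Fixpoint:
  val[0] = {0,1,2,3}
  val[1] = {0,2,3}
  val[2] = {1,2}
  val[3] = {0,1,2}
  val[4] = {3}
  val[5] = {0,1,2}
  val[6] = {0,1,2,3}
  val[7] = {0,1,2,3}

{0,1,2}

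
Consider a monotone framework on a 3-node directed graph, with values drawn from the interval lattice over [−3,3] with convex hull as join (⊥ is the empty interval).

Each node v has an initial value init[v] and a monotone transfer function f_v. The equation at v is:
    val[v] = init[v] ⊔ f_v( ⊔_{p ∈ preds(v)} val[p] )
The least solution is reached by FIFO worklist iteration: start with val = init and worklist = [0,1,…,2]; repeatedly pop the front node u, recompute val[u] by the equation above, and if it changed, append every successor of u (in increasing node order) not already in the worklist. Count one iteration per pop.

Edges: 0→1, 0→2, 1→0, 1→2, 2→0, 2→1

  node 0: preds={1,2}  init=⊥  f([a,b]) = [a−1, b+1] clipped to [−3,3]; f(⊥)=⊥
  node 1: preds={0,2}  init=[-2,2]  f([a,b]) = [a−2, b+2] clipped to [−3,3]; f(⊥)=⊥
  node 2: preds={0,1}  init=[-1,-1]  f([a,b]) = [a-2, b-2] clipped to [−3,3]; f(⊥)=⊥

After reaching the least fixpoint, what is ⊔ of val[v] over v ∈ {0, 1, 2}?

Worklist (5 pops):
  #1 pop 0: in=[-2,2] → [-3,3] (was ⊥); enqueue []
  #2 pop 1: in=[-3,3] → [-3,3] (was [-2,2]); enqueue [0]
  #3 pop 2: in=[-3,3] → [-3,1] (was [-1,-1]); enqueue [1]
  #4 pop 0: in=[-3,3] → [-3,3] (no change)
  #5 pop 1: in=[-3,3] → [-3,3] (no change)

Fixpoint:
  val[0] = [-3,3]
  val[1] = [-3,3]
  val[2] = [-3,1]

[-3,3]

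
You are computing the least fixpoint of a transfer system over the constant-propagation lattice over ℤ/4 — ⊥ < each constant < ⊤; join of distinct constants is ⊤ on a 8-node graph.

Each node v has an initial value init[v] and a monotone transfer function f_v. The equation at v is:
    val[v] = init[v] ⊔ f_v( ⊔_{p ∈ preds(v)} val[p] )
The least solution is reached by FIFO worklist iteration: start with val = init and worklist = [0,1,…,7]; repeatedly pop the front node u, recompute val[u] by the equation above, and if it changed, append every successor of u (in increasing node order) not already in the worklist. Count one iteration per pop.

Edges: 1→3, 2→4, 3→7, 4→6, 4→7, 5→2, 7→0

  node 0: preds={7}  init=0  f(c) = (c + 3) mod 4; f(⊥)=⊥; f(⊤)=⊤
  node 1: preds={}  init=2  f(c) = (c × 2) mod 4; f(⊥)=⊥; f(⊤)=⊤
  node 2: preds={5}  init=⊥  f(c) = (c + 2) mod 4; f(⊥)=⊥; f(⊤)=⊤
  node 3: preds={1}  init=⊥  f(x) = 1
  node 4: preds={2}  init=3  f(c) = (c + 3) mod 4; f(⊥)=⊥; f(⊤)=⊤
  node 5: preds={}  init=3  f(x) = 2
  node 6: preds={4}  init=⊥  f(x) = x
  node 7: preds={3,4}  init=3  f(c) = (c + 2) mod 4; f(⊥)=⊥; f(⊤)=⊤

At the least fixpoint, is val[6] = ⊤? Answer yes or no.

yes

Trace (11 dequeues):
  [1] u=0 | in 3 | out ⊤ | prev 0 | push {}
  [2] u=1 | in ⊥ | out 2 | ==
  [3] u=2 | in 3 | out 1 | prev ⊥ | push {}
  [4] u=3 | in 2 | out 1 | prev ⊥ | push {}
  [5] u=4 | in 1 | out ⊤ | prev 3 | push {}
  [6] u=5 | in ⊥ | out ⊤ | prev 3 | push {2}
  [7] u=6 | in ⊤ | out ⊤ | prev ⊥ | push {}
  [8] u=7 | in ⊤ | out ⊤ | prev 3 | push {0}
  [9] u=2 | in ⊤ | out ⊤ | prev 1 | push {4}
  [10] u=0 | in ⊤ | out ⊤ | ==
  [11] u=4 | in ⊤ | out ⊤ | ==

Converged values:
  [0] ⊤
  [1] 2
  [2] ⊤
  [3] 1
  [4] ⊤
  [5] ⊤
  [6] ⊤
  [7] ⊤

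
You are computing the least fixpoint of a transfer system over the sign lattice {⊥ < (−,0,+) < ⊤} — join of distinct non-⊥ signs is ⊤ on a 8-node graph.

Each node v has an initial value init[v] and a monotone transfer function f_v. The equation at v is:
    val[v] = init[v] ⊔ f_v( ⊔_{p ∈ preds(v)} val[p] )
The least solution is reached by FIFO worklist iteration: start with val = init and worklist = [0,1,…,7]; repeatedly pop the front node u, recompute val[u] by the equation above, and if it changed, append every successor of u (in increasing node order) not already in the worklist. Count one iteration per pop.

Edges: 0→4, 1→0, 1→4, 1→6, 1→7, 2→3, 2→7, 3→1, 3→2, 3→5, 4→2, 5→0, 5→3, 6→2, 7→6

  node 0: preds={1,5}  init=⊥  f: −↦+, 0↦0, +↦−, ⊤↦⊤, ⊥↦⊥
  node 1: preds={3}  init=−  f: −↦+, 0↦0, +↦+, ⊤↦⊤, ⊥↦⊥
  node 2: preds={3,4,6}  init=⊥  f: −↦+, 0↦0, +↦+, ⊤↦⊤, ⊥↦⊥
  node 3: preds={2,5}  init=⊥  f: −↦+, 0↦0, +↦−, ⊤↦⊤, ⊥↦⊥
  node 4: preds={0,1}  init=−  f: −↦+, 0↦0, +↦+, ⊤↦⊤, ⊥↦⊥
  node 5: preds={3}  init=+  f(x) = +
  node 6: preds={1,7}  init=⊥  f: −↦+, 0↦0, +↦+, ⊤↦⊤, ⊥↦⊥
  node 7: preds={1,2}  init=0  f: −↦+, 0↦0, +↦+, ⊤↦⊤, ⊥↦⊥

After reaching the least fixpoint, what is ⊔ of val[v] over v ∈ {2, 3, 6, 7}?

Iteration log — 18 steps:
  step 1. node 0  ⊔preds=⊤  new=⊤  old=⊥  +wl: 
  step 2. node 1  ⊔preds=⊥  new=−  stable
  step 3. node 2  ⊔preds=−  new=+  old=⊥  +wl: 
  step 4. node 3  ⊔preds=+  new=−  old=⊥  +wl: 1,2
  step 5. node 4  ⊔preds=⊤  new=⊤  old=−  +wl: 
  step 6. node 5  ⊔preds=−  new=+  stable
  step 7. node 6  ⊔preds=⊤  new=⊤  old=⊥  +wl: 
  step 8. node 7  ⊔preds=⊤  new=⊤  old=0  +wl: 6
  step 9. node 1  ⊔preds=−  new=⊤  old=−  +wl: 0,4,7
  step 10. node 2  ⊔preds=⊤  new=⊤  old=+  +wl: 3
  step 11. node 6  ⊔preds=⊤  new=⊤  stable
  step 12. node 0  ⊔preds=⊤  new=⊤  stable
  step 13. node 4  ⊔preds=⊤  new=⊤  stable
  step 14. node 7  ⊔preds=⊤  new=⊤  stable
  step 15. node 3  ⊔preds=⊤  new=⊤  old=−  +wl: 1,2,5
  step 16. node 1  ⊔preds=⊤  new=⊤  stable
  step 17. node 2  ⊔preds=⊤  new=⊤  stable
  step 18. node 5  ⊔preds=⊤  new=+  stable

Least fixpoint reached:
  node 0: ⊤
  node 1: ⊤
  node 2: ⊤
  node 3: ⊤
  node 4: ⊤
  node 5: +
  node 6: ⊤
  node 7: ⊤

⊤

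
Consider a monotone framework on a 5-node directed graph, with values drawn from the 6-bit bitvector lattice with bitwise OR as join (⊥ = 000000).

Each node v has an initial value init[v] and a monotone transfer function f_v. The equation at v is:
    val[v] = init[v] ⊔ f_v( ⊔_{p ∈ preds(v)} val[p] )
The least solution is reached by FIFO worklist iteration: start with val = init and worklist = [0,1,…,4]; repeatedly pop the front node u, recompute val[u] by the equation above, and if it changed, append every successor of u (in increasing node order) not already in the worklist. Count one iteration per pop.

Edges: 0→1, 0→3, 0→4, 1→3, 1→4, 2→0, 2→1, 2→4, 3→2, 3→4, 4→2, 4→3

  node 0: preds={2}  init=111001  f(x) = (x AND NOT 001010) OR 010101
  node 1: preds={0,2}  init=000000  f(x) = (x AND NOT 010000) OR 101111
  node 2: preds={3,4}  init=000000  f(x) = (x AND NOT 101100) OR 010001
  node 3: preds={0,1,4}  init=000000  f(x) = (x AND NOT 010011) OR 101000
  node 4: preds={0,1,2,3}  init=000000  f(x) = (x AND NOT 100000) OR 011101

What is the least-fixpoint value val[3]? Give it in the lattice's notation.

101100

Iteration log — 12 steps:
  step 1. node 0  ⊔preds=000000  new=111101  old=111001  +wl: 
  step 2. node 1  ⊔preds=111101  new=101111  old=000000  +wl: 
  step 3. node 2  ⊔preds=000000  new=010001  old=000000  +wl: 0,1
  step 4. node 3  ⊔preds=111111  new=101100  old=000000  +wl: 2
  step 5. node 4  ⊔preds=111111  new=011111  old=000000  +wl: 3
  step 6. node 0  ⊔preds=010001  new=111101  stable
  step 7. node 1  ⊔preds=111101  new=101111  stable
  step 8. node 2  ⊔preds=111111  new=010011  old=010001  +wl: 0,1,4
  step 9. node 3  ⊔preds=111111  new=101100  stable
  step 10. node 0  ⊔preds=010011  new=111101  stable
  step 11. node 1  ⊔preds=111111  new=101111  stable
  step 12. node 4  ⊔preds=111111  new=011111  stable

Least fixpoint reached:
  node 0: 111101
  node 1: 101111
  node 2: 010011
  node 3: 101100
  node 4: 011111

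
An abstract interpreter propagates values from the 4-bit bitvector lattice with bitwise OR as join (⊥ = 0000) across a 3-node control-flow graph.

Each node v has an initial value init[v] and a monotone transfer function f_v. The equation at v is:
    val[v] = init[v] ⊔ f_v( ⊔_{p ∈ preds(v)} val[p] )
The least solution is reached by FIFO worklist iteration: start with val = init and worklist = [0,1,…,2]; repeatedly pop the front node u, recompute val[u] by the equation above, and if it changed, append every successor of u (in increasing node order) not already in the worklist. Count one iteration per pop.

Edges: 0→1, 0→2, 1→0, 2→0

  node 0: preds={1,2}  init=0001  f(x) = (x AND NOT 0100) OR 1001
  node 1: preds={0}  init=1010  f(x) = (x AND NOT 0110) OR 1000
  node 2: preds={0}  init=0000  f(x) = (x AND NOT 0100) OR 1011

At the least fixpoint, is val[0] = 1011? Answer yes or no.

Trace (4 dequeues):
  [1] u=0 | in 1010 | out 1011 | prev 0001 | push {}
  [2] u=1 | in 1011 | out 1011 | prev 1010 | push {0}
  [3] u=2 | in 1011 | out 1011 | prev 0000 | push {}
  [4] u=0 | in 1011 | out 1011 | ==

Converged values:
  [0] 1011
  [1] 1011
  [2] 1011

yes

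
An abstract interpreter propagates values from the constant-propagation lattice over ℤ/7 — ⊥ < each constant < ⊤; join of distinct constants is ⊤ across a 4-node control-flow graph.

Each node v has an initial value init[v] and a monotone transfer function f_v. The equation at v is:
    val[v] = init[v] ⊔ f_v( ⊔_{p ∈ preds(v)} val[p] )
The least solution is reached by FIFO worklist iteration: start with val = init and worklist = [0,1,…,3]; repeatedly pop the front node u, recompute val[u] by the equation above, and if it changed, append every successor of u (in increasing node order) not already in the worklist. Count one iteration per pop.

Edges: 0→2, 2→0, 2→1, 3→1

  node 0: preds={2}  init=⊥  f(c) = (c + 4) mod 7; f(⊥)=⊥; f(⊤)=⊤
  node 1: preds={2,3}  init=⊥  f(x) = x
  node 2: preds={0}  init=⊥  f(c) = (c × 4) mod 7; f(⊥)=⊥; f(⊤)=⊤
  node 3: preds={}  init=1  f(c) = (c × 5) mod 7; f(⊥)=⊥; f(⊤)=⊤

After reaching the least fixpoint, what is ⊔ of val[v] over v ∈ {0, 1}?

1

Iteration log — 4 steps:
  step 1. node 0  ⊔preds=⊥  new=⊥  stable
  step 2. node 1  ⊔preds=1  new=1  old=⊥  +wl: 
  step 3. node 2  ⊔preds=⊥  new=⊥  stable
  step 4. node 3  ⊔preds=⊥  new=1  stable

Least fixpoint reached:
  node 0: ⊥
  node 1: 1
  node 2: ⊥
  node 3: 1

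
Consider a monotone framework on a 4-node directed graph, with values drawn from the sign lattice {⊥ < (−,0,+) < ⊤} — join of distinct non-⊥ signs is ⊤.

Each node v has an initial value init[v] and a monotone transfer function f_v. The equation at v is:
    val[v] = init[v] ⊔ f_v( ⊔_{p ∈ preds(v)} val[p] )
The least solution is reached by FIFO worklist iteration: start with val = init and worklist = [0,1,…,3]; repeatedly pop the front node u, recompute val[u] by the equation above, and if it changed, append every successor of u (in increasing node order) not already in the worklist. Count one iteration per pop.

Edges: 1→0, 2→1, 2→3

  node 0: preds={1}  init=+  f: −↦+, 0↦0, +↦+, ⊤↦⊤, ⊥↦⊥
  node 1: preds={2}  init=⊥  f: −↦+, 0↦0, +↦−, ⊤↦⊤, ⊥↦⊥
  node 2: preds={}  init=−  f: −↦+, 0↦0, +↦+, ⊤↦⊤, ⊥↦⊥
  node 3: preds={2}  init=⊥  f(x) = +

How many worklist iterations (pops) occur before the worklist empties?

Worklist (5 pops):
  #1 pop 0: in=⊥ → + (no change)
  #2 pop 1: in=− → + (was ⊥); enqueue [0]
  #3 pop 2: in=⊥ → − (no change)
  #4 pop 3: in=− → + (was ⊥); enqueue []
  #5 pop 0: in=+ → + (no change)

Fixpoint:
  val[0] = +
  val[1] = +
  val[2] = −
  val[3] = +

5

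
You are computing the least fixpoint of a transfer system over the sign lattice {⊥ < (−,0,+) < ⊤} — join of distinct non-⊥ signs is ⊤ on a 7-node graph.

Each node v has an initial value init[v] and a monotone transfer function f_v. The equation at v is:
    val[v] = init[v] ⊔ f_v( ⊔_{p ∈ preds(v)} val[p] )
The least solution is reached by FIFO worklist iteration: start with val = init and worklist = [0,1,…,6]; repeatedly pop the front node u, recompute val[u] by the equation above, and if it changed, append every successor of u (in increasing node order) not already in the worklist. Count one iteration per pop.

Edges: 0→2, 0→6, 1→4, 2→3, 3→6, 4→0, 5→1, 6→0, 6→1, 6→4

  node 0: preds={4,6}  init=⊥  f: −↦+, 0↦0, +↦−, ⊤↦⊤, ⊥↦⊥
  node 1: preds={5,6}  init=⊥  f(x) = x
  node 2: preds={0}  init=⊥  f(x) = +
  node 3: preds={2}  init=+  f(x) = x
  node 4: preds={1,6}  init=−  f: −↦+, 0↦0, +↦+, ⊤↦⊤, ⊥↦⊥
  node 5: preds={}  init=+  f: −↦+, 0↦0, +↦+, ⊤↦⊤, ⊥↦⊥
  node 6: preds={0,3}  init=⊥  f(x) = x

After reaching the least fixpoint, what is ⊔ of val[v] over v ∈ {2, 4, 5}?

⊤

Worklist (15 pops):
  #1 pop 0: in=− → + (was ⊥); enqueue []
  #2 pop 1: in=+ → + (was ⊥); enqueue []
  #3 pop 2: in=+ → + (was ⊥); enqueue []
  #4 pop 3: in=+ → + (no change)
  #5 pop 4: in=+ → ⊤ (was −); enqueue [0]
  #6 pop 5: in=⊥ → + (no change)
  #7 pop 6: in=+ → + (was ⊥); enqueue [1,4]
  #8 pop 0: in=⊤ → ⊤ (was +); enqueue [2,6]
  #9 pop 1: in=+ → + (no change)
  #10 pop 4: in=+ → ⊤ (no change)
  #11 pop 2: in=⊤ → + (no change)
  #12 pop 6: in=⊤ → ⊤ (was +); enqueue [0,1,4]
  #13 pop 0: in=⊤ → ⊤ (no change)
  #14 pop 1: in=⊤ → ⊤ (was +); enqueue []
  #15 pop 4: in=⊤ → ⊤ (no change)

Fixpoint:
  val[0] = ⊤
  val[1] = ⊤
  val[2] = +
  val[3] = +
  val[4] = ⊤
  val[5] = +
  val[6] = ⊤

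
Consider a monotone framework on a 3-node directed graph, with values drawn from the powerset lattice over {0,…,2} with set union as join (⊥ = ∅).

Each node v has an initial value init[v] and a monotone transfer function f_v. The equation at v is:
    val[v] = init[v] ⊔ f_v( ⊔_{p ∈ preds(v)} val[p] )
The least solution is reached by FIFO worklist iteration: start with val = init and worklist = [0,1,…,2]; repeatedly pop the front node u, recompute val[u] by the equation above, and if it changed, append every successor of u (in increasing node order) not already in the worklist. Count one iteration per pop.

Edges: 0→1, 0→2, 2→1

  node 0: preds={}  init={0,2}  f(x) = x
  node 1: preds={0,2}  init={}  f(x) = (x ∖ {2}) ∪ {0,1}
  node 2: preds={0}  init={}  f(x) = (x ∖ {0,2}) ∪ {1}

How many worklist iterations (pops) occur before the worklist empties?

Iteration log — 4 steps:
  step 1. node 0  ⊔preds={}  new={0,2}  stable
  step 2. node 1  ⊔preds={0,2}  new={0,1}  old={}  +wl: 
  step 3. node 2  ⊔preds={0,2}  new={1}  old={}  +wl: 1
  step 4. node 1  ⊔preds={0,1,2}  new={0,1}  stable

Least fixpoint reached:
  node 0: {0,2}
  node 1: {0,1}
  node 2: {1}

4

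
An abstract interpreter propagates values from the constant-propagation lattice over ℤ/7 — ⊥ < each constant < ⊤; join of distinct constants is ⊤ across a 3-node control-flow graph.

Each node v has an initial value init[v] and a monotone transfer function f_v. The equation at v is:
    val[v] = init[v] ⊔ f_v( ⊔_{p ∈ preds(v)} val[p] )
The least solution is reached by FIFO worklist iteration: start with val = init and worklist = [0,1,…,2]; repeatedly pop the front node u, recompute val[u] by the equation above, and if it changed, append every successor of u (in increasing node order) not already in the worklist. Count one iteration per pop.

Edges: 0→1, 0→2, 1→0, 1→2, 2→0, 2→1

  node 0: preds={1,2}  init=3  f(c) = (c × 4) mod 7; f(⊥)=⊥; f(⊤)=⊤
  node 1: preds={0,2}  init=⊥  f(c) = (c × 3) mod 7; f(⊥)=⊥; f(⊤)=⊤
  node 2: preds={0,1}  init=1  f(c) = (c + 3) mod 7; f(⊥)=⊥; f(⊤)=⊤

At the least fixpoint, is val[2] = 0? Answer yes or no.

Trace (5 dequeues):
  [1] u=0 | in 1 | out ⊤ | prev 3 | push {}
  [2] u=1 | in ⊤ | out ⊤ | prev ⊥ | push {0}
  [3] u=2 | in ⊤ | out ⊤ | prev 1 | push {1}
  [4] u=0 | in ⊤ | out ⊤ | ==
  [5] u=1 | in ⊤ | out ⊤ | ==

Converged values:
  [0] ⊤
  [1] ⊤
  [2] ⊤

no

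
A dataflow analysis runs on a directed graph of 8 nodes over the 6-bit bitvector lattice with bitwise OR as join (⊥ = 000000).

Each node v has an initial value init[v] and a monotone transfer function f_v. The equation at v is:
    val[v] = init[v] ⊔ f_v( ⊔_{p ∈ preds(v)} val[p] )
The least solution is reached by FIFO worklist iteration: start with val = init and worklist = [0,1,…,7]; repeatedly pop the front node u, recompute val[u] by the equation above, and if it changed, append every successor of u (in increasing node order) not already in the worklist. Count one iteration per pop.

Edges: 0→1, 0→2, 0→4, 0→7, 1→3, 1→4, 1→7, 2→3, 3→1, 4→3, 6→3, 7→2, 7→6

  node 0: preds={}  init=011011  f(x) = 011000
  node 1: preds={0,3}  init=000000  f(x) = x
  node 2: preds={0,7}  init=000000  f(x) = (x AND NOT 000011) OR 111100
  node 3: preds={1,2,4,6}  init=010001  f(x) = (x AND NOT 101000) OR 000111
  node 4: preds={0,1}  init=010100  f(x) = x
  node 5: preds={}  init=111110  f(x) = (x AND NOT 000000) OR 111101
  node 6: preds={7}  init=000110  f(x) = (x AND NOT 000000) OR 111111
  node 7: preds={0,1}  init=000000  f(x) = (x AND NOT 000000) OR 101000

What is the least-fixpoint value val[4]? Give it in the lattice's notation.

Trace (16 dequeues):
  [1] u=0 | in 000000 | out 011011 | ==
  [2] u=1 | in 011011 | out 011011 | prev 000000 | push {}
  [3] u=2 | in 011011 | out 111100 | prev 000000 | push {}
  [4] u=3 | in 111111 | out 010111 | prev 010001 | push {1}
  [5] u=4 | in 011011 | out 011111 | prev 010100 | push {3}
  [6] u=5 | in 000000 | out 111111 | prev 111110 | push {}
  [7] u=6 | in 000000 | out 111111 | prev 000110 | push {}
  [8] u=7 | in 011011 | out 111011 | prev 000000 | push {2,6}
  [9] u=1 | in 011111 | out 011111 | prev 011011 | push {4,7}
  [10] u=3 | in 111111 | out 010111 | ==
  [11] u=2 | in 111011 | out 111100 | ==
  [12] u=6 | in 111011 | out 111111 | ==
  [13] u=4 | in 011111 | out 011111 | ==
  [14] u=7 | in 011111 | out 111111 | prev 111011 | push {2,6}
  [15] u=2 | in 111111 | out 111100 | ==
  [16] u=6 | in 111111 | out 111111 | ==

Converged values:
  [0] 011011
  [1] 011111
  [2] 111100
  [3] 010111
  [4] 011111
  [5] 111111
  [6] 111111
  [7] 111111

011111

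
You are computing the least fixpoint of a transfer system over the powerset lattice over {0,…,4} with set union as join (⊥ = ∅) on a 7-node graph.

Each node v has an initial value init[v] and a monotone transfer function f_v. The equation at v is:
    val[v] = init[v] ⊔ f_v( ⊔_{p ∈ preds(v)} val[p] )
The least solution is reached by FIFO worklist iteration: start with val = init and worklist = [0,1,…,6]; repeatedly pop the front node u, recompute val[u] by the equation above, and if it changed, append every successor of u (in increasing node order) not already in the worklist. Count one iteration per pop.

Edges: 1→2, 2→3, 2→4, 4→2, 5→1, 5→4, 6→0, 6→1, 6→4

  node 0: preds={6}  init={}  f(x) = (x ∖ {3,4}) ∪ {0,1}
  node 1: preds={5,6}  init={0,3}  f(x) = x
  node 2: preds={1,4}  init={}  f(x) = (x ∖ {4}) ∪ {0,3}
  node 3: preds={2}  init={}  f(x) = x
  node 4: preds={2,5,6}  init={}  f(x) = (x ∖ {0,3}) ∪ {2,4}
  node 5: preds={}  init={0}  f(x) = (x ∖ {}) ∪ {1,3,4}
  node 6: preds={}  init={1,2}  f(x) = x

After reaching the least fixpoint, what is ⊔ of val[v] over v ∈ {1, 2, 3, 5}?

{0,1,2,3,4}

Worklist (11 pops):
  #1 pop 0: in={1,2} → {0,1,2} (was {}); enqueue []
  #2 pop 1: in={0,1,2} → {0,1,2,3} (was {0,3}); enqueue []
  #3 pop 2: in={0,1,2,3} → {0,1,2,3} (was {}); enqueue []
  #4 pop 3: in={0,1,2,3} → {0,1,2,3} (was {}); enqueue []
  #5 pop 4: in={0,1,2,3} → {1,2,4} (was {}); enqueue [2]
  #6 pop 5: in={} → {0,1,3,4} (was {0}); enqueue [1,4]
  #7 pop 6: in={} → {1,2} (no change)
  #8 pop 2: in={0,1,2,3,4} → {0,1,2,3} (no change)
  #9 pop 1: in={0,1,2,3,4} → {0,1,2,3,4} (was {0,1,2,3}); enqueue [2]
  #10 pop 4: in={0,1,2,3,4} → {1,2,4} (no change)
  #11 pop 2: in={0,1,2,3,4} → {0,1,2,3} (no change)

Fixpoint:
  val[0] = {0,1,2}
  val[1] = {0,1,2,3,4}
  val[2] = {0,1,2,3}
  val[3] = {0,1,2,3}
  val[4] = {1,2,4}
  val[5] = {0,1,3,4}
  val[6] = {1,2}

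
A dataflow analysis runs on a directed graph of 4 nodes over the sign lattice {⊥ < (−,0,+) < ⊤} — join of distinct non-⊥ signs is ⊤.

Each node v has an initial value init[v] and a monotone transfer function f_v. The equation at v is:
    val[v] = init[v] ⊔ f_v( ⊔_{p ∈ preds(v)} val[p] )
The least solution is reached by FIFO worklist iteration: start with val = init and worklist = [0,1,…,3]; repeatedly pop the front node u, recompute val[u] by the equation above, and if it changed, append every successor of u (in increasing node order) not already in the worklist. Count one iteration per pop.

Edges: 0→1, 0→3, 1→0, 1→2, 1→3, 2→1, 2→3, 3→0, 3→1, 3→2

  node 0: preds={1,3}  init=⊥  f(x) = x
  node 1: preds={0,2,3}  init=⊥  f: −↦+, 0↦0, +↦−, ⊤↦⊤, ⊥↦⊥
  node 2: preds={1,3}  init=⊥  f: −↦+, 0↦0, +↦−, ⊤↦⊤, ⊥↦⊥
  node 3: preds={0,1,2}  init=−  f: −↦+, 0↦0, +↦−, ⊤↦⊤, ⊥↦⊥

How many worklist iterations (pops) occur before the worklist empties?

9

Iteration log — 9 steps:
  step 1. node 0  ⊔preds=−  new=−  old=⊥  +wl: 
  step 2. node 1  ⊔preds=−  new=+  old=⊥  +wl: 0
  step 3. node 2  ⊔preds=⊤  new=⊤  old=⊥  +wl: 1
  step 4. node 3  ⊔preds=⊤  new=⊤  old=−  +wl: 2
  step 5. node 0  ⊔preds=⊤  new=⊤  old=−  +wl: 3
  step 6. node 1  ⊔preds=⊤  new=⊤  old=+  +wl: 0
  step 7. node 2  ⊔preds=⊤  new=⊤  stable
  step 8. node 3  ⊔preds=⊤  new=⊤  stable
  step 9. node 0  ⊔preds=⊤  new=⊤  stable

Least fixpoint reached:
  node 0: ⊤
  node 1: ⊤
  node 2: ⊤
  node 3: ⊤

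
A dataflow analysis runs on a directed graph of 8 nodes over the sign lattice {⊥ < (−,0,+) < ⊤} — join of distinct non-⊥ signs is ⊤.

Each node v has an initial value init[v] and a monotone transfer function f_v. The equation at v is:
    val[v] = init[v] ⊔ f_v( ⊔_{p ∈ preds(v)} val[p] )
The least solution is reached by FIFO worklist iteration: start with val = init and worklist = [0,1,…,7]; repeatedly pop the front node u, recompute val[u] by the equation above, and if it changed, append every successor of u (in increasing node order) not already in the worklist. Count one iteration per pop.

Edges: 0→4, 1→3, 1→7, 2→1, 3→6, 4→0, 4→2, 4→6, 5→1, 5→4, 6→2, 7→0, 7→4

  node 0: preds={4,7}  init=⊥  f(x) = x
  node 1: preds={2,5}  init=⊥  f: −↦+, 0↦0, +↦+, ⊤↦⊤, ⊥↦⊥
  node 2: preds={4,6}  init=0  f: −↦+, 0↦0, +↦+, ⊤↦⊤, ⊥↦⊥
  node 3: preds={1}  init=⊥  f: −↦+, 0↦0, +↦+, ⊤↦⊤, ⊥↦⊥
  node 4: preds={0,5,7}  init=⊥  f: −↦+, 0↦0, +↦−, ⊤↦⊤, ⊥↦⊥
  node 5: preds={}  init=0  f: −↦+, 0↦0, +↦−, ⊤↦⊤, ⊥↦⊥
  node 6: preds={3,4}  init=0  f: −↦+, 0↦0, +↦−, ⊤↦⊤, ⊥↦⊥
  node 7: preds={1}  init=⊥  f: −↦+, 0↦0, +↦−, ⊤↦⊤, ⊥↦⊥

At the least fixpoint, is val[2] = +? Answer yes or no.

Iteration log — 11 steps:
  step 1. node 0  ⊔preds=⊥  new=⊥  stable
  step 2. node 1  ⊔preds=0  new=0  old=⊥  +wl: 
  step 3. node 2  ⊔preds=0  new=0  stable
  step 4. node 3  ⊔preds=0  new=0  old=⊥  +wl: 
  step 5. node 4  ⊔preds=0  new=0  old=⊥  +wl: 0,2
  step 6. node 5  ⊔preds=⊥  new=0  stable
  step 7. node 6  ⊔preds=0  new=0  stable
  step 8. node 7  ⊔preds=0  new=0  old=⊥  +wl: 4
  step 9. node 0  ⊔preds=0  new=0  old=⊥  +wl: 
  step 10. node 2  ⊔preds=0  new=0  stable
  step 11. node 4  ⊔preds=0  new=0  stable

Least fixpoint reached:
  node 0: 0
  node 1: 0
  node 2: 0
  node 3: 0
  node 4: 0
  node 5: 0
  node 6: 0
  node 7: 0

no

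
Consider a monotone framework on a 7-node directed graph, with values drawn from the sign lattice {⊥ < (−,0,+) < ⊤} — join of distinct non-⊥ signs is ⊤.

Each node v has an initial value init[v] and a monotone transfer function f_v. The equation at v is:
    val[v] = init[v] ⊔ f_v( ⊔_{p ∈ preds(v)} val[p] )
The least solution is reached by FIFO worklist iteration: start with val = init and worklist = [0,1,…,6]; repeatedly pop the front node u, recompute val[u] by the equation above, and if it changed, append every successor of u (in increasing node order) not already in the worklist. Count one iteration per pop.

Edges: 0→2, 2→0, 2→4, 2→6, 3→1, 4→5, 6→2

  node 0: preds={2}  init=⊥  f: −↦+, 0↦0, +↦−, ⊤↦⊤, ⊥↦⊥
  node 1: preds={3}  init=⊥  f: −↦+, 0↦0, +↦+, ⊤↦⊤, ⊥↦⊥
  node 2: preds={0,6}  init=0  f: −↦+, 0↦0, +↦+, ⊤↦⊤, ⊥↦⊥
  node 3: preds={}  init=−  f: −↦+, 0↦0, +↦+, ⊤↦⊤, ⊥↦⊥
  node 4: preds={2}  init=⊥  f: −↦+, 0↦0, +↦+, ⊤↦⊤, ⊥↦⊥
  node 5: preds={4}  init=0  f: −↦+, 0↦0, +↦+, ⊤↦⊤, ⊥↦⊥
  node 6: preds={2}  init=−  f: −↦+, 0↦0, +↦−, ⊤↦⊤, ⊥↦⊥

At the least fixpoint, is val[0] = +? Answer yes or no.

no

Trace (9 dequeues):
  [1] u=0 | in 0 | out 0 | prev ⊥ | push {}
  [2] u=1 | in − | out + | prev ⊥ | push {}
  [3] u=2 | in ⊤ | out ⊤ | prev 0 | push {0}
  [4] u=3 | in ⊥ | out − | ==
  [5] u=4 | in ⊤ | out ⊤ | prev ⊥ | push {}
  [6] u=5 | in ⊤ | out ⊤ | prev 0 | push {}
  [7] u=6 | in ⊤ | out ⊤ | prev − | push {2}
  [8] u=0 | in ⊤ | out ⊤ | prev 0 | push {}
  [9] u=2 | in ⊤ | out ⊤ | ==

Converged values:
  [0] ⊤
  [1] +
  [2] ⊤
  [3] −
  [4] ⊤
  [5] ⊤
  [6] ⊤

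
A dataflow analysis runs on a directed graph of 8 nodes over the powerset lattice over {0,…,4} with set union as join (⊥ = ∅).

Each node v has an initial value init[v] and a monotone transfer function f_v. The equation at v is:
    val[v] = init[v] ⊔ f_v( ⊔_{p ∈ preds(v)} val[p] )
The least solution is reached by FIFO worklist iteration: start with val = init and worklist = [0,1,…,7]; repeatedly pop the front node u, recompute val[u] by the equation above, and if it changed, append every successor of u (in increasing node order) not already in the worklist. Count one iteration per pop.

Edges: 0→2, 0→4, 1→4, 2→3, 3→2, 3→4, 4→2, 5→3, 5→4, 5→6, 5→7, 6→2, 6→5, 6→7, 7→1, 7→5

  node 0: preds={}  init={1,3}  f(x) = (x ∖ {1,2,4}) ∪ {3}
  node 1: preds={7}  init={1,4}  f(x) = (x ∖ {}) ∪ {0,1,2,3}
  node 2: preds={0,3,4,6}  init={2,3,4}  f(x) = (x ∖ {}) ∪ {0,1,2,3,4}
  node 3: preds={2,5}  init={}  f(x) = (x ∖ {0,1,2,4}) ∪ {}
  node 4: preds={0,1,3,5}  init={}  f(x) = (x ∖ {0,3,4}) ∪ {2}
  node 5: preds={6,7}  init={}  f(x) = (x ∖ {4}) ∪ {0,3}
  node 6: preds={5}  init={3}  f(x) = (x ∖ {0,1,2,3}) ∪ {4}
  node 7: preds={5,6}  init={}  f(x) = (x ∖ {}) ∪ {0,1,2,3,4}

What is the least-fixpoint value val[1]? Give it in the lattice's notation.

{0,1,2,3,4}

Iteration log — 17 steps:
  step 1. node 0  ⊔preds={}  new={1,3}  stable
  step 2. node 1  ⊔preds={}  new={0,1,2,3,4}  old={1,4}  +wl: 
  step 3. node 2  ⊔preds={1,3}  new={0,1,2,3,4}  old={2,3,4}  +wl: 
  step 4. node 3  ⊔preds={0,1,2,3,4}  new={3}  old={}  +wl: 2
  step 5. node 4  ⊔preds={0,1,2,3,4}  new={1,2}  old={}  +wl: 
  step 6. node 5  ⊔preds={3}  new={0,3}  old={}  +wl: 3,4
  step 7. node 6  ⊔preds={0,3}  new={3,4}  old={3}  +wl: 5
  step 8. node 7  ⊔preds={0,3,4}  new={0,1,2,3,4}  old={}  +wl: 1
  step 9. node 2  ⊔preds={1,2,3,4}  new={0,1,2,3,4}  stable
  step 10. node 3  ⊔preds={0,1,2,3,4}  new={3}  stable
  step 11. node 4  ⊔preds={0,1,2,3,4}  new={1,2}  stable
  step 12. node 5  ⊔preds={0,1,2,3,4}  new={0,1,2,3}  old={0,3}  +wl: 3,4,6,7
  step 13. node 1  ⊔preds={0,1,2,3,4}  new={0,1,2,3,4}  stable
  step 14. node 3  ⊔preds={0,1,2,3,4}  new={3}  stable
  step 15. node 4  ⊔preds={0,1,2,3,4}  new={1,2}  stable
  step 16. node 6  ⊔preds={0,1,2,3}  new={3,4}  stable
  step 17. node 7  ⊔preds={0,1,2,3,4}  new={0,1,2,3,4}  stable

Least fixpoint reached:
  node 0: {1,3}
  node 1: {0,1,2,3,4}
  node 2: {0,1,2,3,4}
  node 3: {3}
  node 4: {1,2}
  node 5: {0,1,2,3}
  node 6: {3,4}
  node 7: {0,1,2,3,4}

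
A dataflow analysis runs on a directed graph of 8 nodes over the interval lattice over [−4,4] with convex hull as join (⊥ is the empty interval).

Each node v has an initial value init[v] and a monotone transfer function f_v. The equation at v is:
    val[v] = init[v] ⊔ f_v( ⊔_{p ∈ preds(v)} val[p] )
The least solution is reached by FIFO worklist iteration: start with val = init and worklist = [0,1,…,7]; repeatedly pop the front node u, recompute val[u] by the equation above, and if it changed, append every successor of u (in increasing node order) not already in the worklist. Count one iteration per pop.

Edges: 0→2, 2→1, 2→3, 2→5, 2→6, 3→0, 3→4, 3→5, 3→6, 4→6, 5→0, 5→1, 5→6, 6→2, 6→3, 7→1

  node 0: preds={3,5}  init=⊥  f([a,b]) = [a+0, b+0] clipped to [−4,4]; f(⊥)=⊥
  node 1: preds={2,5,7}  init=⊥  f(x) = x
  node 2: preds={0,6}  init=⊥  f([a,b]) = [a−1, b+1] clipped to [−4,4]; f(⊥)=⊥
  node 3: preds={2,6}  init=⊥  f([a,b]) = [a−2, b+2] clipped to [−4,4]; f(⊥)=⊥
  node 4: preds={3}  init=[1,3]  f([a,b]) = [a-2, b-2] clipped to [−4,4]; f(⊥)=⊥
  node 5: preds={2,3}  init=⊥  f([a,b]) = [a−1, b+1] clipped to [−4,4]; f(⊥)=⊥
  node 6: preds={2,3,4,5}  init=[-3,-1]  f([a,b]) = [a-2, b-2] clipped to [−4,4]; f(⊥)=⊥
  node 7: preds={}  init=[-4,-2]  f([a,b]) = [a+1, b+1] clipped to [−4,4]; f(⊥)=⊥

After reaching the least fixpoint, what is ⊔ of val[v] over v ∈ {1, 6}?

Worklist (20 pops):
  #1 pop 0: in=⊥ → ⊥ (no change)
  #2 pop 1: in=[-4,-2] → [-4,-2] (was ⊥); enqueue []
  #3 pop 2: in=[-3,-1] → [-4,0] (was ⊥); enqueue [1]
  #4 pop 3: in=[-4,0] → [-4,2] (was ⊥); enqueue [0]
  #5 pop 4: in=[-4,2] → [-4,3] (was [1,3]); enqueue []
  #6 pop 5: in=[-4,2] → [-4,3] (was ⊥); enqueue []
  #7 pop 6: in=[-4,3] → [-4,1] (was [-3,-1]); enqueue [2,3]
  #8 pop 7: in=⊥ → [-4,-2] (no change)
  #9 pop 1: in=[-4,3] → [-4,3] (was [-4,-2]); enqueue []
  #10 pop 0: in=[-4,3] → [-4,3] (was ⊥); enqueue []
  #11 pop 2: in=[-4,3] → [-4,4] (was [-4,0]); enqueue [1,5,6]
  #12 pop 3: in=[-4,4] → [-4,4] (was [-4,2]); enqueue [0,4]
  #13 pop 1: in=[-4,4] → [-4,4] (was [-4,3]); enqueue []
  #14 pop 5: in=[-4,4] → [-4,4] (was [-4,3]); enqueue [1]
  #15 pop 6: in=[-4,4] → [-4,2] (was [-4,1]); enqueue [2,3]
  #16 pop 0: in=[-4,4] → [-4,4] (was [-4,3]); enqueue []
  #17 pop 4: in=[-4,4] → [-4,3] (no change)
  #18 pop 1: in=[-4,4] → [-4,4] (no change)
  #19 pop 2: in=[-4,4] → [-4,4] (no change)
  #20 pop 3: in=[-4,4] → [-4,4] (no change)

Fixpoint:
  val[0] = [-4,4]
  val[1] = [-4,4]
  val[2] = [-4,4]
  val[3] = [-4,4]
  val[4] = [-4,3]
  val[5] = [-4,4]
  val[6] = [-4,2]
  val[7] = [-4,-2]

[-4,4]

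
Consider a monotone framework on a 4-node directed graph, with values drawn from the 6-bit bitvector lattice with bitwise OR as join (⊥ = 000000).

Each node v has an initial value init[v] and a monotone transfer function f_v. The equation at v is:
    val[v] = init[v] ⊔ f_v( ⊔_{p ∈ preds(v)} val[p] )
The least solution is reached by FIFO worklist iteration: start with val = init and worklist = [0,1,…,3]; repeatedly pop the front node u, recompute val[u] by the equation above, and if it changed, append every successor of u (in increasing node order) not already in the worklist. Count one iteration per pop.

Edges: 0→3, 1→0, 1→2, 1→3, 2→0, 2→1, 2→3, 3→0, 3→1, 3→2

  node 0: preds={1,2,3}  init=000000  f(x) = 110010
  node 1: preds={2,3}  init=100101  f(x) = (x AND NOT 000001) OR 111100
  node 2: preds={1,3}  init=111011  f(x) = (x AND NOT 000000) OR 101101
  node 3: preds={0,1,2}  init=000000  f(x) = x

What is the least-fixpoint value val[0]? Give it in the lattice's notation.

Worklist (7 pops):
  #1 pop 0: in=111111 → 110010 (was 000000); enqueue []
  #2 pop 1: in=111011 → 111111 (was 100101); enqueue [0]
  #3 pop 2: in=111111 → 111111 (was 111011); enqueue [1]
  #4 pop 3: in=111111 → 111111 (was 000000); enqueue [2]
  #5 pop 0: in=111111 → 110010 (no change)
  #6 pop 1: in=111111 → 111111 (no change)
  #7 pop 2: in=111111 → 111111 (no change)

Fixpoint:
  val[0] = 110010
  val[1] = 111111
  val[2] = 111111
  val[3] = 111111

110010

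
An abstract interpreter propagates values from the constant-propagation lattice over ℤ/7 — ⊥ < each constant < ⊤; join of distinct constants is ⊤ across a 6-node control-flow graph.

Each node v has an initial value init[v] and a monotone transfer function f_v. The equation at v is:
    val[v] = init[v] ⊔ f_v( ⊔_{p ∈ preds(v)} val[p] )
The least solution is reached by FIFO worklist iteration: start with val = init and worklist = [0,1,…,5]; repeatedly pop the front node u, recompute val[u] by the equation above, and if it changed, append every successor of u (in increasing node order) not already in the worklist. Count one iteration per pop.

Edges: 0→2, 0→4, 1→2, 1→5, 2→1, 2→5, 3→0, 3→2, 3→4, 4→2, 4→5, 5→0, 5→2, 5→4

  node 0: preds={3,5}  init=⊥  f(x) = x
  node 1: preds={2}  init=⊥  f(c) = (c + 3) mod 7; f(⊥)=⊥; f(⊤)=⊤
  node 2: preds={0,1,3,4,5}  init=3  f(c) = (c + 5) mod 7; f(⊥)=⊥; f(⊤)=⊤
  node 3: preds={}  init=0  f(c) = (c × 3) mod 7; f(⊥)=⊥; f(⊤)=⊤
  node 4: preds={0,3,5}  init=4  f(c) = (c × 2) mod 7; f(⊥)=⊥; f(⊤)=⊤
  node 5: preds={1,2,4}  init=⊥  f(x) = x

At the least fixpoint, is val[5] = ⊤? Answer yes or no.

yes

Iteration log — 12 steps:
  step 1. node 0  ⊔preds=0  new=0  old=⊥  +wl: 
  step 2. node 1  ⊔preds=3  new=6  old=⊥  +wl: 
  step 3. node 2  ⊔preds=⊤  new=⊤  old=3  +wl: 1
  step 4. node 3  ⊔preds=⊥  new=0  stable
  step 5. node 4  ⊔preds=0  new=⊤  old=4  +wl: 2
  step 6. node 5  ⊔preds=⊤  new=⊤  old=⊥  +wl: 0,4
  step 7. node 1  ⊔preds=⊤  new=⊤  old=6  +wl: 5
  step 8. node 2  ⊔preds=⊤  new=⊤  stable
  step 9. node 0  ⊔preds=⊤  new=⊤  old=0  +wl: 2
  step 10. node 4  ⊔preds=⊤  new=⊤  stable
  step 11. node 5  ⊔preds=⊤  new=⊤  stable
  step 12. node 2  ⊔preds=⊤  new=⊤  stable

Least fixpoint reached:
  node 0: ⊤
  node 1: ⊤
  node 2: ⊤
  node 3: 0
  node 4: ⊤
  node 5: ⊤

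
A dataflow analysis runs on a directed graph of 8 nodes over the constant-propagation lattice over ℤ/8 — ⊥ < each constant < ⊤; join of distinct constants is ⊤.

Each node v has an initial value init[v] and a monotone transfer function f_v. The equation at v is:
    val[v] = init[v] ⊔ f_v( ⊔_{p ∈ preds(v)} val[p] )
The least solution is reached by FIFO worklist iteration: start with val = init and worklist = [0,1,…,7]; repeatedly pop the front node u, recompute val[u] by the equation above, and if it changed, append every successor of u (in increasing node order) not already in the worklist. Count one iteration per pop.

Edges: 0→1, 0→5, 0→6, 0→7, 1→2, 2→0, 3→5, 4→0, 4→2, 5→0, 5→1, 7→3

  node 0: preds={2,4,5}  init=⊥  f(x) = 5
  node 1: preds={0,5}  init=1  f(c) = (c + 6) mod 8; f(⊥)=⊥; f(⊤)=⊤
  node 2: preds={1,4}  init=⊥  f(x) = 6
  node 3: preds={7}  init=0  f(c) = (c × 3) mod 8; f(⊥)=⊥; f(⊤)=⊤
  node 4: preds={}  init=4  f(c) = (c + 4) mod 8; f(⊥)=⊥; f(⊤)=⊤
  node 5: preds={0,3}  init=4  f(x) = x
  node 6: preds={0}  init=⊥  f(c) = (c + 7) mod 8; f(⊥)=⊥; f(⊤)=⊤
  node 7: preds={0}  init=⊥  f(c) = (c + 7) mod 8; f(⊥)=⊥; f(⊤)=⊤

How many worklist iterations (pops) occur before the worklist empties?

Iteration log — 12 steps:
  step 1. node 0  ⊔preds=4  new=5  old=⊥  +wl: 
  step 2. node 1  ⊔preds=⊤  new=⊤  old=1  +wl: 
  step 3. node 2  ⊔preds=⊤  new=6  old=⊥  +wl: 0
  step 4. node 3  ⊔preds=⊥  new=0  stable
  step 5. node 4  ⊔preds=⊥  new=4  stable
  step 6. node 5  ⊔preds=⊤  new=⊤  old=4  +wl: 1
  step 7. node 6  ⊔preds=5  new=4  old=⊥  +wl: 
  step 8. node 7  ⊔preds=5  new=4  old=⊥  +wl: 3
  step 9. node 0  ⊔preds=⊤  new=5  stable
  step 10. node 1  ⊔preds=⊤  new=⊤  stable
  step 11. node 3  ⊔preds=4  new=⊤  old=0  +wl: 5
  step 12. node 5  ⊔preds=⊤  new=⊤  stable

Least fixpoint reached:
  node 0: 5
  node 1: ⊤
  node 2: 6
  node 3: ⊤
  node 4: 4
  node 5: ⊤
  node 6: 4
  node 7: 4

12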